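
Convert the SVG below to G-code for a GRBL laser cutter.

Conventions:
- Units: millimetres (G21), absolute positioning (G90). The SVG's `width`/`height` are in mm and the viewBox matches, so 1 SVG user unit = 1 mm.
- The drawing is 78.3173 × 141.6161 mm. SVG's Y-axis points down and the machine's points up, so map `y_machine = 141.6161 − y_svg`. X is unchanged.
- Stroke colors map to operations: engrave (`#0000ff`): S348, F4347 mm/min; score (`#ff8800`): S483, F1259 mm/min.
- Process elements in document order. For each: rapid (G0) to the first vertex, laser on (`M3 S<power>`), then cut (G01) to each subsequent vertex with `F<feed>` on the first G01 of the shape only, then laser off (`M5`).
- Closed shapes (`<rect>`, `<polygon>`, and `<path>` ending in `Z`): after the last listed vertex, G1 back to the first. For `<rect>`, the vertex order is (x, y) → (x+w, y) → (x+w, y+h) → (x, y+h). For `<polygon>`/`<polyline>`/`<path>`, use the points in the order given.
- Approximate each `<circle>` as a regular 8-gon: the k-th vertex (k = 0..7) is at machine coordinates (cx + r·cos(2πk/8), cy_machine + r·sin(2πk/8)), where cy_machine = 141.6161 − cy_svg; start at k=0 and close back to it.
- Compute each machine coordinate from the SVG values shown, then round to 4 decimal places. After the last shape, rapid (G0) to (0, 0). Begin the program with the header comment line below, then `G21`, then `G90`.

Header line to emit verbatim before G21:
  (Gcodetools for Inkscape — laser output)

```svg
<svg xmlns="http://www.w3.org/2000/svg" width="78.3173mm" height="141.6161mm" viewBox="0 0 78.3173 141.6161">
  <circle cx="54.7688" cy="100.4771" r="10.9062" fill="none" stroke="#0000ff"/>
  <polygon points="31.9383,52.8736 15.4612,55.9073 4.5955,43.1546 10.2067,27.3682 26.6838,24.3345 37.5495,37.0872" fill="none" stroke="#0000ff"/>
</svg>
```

Since the viewBox matches the mm dimensions, user units are millimetres directly. The only transform is the Y-flip y_m = 141.6161 − y_svg.

Shape 1 is a circle drawn with `<circle>`. Its stroke #0000ff means engrave at S348, F4347. After flipping Y the toolpath is (65.6750,41.1390) → (62.4806,48.8508) → (54.7688,52.0452) → (47.0570,48.8508) → (43.8626,41.1390) → (47.0570,33.4272) → (54.7688,30.2328) → (62.4806,33.4272) → (65.6750,41.1390), returning to the start.

Shape 2 is a regular polygon drawn with `<polygon>`. Its stroke #0000ff means engrave at S348, F4347. After flipping Y the toolpath is (31.9383,88.7425) → (15.4612,85.7088) → (4.5955,98.4615) → (10.2067,114.2479) → (26.6838,117.2816) → (37.5495,104.5289) → (31.9383,88.7425), returning to the start.

(Gcodetools for Inkscape — laser output)
G21
G90
G0 X65.6750 Y41.1390
M3 S348
G01 X62.4806 Y48.8508 F4347
G01 X54.7688 Y52.0452
G01 X47.0570 Y48.8508
G01 X43.8626 Y41.1390
G01 X47.0570 Y33.4272
G01 X54.7688 Y30.2328
G01 X62.4806 Y33.4272
G01 X65.6750 Y41.1390
M5
G0 X31.9383 Y88.7425
M3 S348
G01 X15.4612 Y85.7088 F4347
G01 X4.5955 Y98.4615
G01 X10.2067 Y114.2479
G01 X26.6838 Y117.2816
G01 X37.5495 Y104.5289
G01 X31.9383 Y88.7425
M5
G0 X0.0000 Y0.0000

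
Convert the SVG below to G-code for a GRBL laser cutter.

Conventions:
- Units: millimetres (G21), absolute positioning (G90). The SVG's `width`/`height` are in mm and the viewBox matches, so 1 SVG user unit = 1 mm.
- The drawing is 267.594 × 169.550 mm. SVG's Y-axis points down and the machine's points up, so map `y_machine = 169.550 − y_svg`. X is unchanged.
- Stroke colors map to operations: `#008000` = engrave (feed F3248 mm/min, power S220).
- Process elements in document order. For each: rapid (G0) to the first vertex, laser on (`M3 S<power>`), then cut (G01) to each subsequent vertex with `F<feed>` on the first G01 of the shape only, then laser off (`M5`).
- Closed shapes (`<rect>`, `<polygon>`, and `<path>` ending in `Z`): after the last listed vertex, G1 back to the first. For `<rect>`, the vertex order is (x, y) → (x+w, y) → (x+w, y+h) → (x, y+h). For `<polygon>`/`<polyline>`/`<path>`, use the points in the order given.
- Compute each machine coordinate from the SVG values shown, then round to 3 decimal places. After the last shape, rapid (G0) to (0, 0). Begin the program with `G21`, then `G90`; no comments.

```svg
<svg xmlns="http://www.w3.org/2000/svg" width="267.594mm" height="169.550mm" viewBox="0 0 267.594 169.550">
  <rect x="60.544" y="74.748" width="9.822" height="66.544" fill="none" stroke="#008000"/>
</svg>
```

G21
G90
G0 X60.544 Y94.802
M3 S220
G01 X70.366 Y94.802 F3248
G01 X70.366 Y28.258
G01 X60.544 Y28.258
G01 X60.544 Y94.802
M5
G0 X0.000 Y0.000

Since the viewBox matches the mm dimensions, user units are millimetres directly. The only transform is the Y-flip y_m = 169.550 − y_svg.

Shape 1 is a rectangle drawn with `<rect>`. Its stroke #008000 means engrave at S220, F3248. After flipping Y the toolpath is (60.544,94.802) → (70.366,94.802) → (70.366,28.258) → (60.544,28.258) → (60.544,94.802), returning to the start.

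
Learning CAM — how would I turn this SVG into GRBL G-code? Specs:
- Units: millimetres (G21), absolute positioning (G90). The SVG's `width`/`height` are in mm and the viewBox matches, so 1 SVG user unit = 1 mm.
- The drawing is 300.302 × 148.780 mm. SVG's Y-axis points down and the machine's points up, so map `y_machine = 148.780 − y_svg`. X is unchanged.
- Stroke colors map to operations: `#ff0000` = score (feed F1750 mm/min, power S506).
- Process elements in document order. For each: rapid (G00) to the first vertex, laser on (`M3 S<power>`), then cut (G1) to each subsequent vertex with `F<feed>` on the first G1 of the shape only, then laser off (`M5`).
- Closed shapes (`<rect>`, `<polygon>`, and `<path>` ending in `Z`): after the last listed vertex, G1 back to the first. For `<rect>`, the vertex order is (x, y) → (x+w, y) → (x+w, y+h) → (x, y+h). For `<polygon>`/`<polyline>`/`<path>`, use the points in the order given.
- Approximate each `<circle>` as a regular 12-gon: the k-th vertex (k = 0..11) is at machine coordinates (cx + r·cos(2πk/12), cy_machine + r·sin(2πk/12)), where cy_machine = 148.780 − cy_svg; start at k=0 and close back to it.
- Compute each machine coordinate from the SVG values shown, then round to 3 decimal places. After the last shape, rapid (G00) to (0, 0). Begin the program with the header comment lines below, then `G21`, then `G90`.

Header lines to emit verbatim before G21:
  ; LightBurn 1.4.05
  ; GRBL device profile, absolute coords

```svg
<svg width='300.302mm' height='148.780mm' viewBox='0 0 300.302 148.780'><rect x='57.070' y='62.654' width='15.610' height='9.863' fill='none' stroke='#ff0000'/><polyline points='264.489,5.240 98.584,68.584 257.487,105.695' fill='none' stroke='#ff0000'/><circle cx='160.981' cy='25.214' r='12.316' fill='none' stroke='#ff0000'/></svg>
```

; LightBurn 1.4.05
; GRBL device profile, absolute coords
G21
G90
G00 X57.070 Y86.126
M3 S506
G1 X72.680 Y86.126 F1750
G1 X72.680 Y76.263
G1 X57.070 Y76.263
G1 X57.070 Y86.126
M5
G00 X264.489 Y143.540
M3 S506
G1 X98.584 Y80.196 F1750
G1 X257.487 Y43.085
M5
G00 X173.297 Y123.566
M3 S506
G1 X171.647 Y129.724 F1750
G1 X167.139 Y134.232
G1 X160.981 Y135.882
G1 X154.823 Y134.232
G1 X150.315 Y129.724
G1 X148.665 Y123.566
G1 X150.315 Y117.408
G1 X154.823 Y112.900
G1 X160.981 Y111.250
G1 X167.139 Y112.900
G1 X171.647 Y117.408
G1 X173.297 Y123.566
M5
G00 X0.000 Y0.000

Since the viewBox matches the mm dimensions, user units are millimetres directly. The only transform is the Y-flip y_m = 148.780 − y_svg.

Shape 1 is a rectangle drawn with `<rect>`. Its stroke #ff0000 means score at S506, F1750. After flipping Y the toolpath is (57.070,86.126) → (72.680,86.126) → (72.680,76.263) → (57.070,76.263) → (57.070,86.126), returning to the start.

Shape 2 is a open polyline drawn with `<polyline>`. Its stroke #ff0000 means score at S506, F1750. After flipping Y the toolpath is (264.489,143.540) → (98.584,80.196) → (257.487,43.085).

Shape 3 is a circle drawn with `<circle>`. Its stroke #ff0000 means score at S506, F1750. After flipping Y the toolpath is (173.297,123.566) → (171.647,129.724) → (167.139,134.232) → (160.981,135.882) → (154.823,134.232) → (150.315,129.724) → (148.665,123.566) → (150.315,117.408) → (154.823,112.900) → (160.981,111.250) → (167.139,112.900) → (171.647,117.408) → (173.297,123.566), returning to the start.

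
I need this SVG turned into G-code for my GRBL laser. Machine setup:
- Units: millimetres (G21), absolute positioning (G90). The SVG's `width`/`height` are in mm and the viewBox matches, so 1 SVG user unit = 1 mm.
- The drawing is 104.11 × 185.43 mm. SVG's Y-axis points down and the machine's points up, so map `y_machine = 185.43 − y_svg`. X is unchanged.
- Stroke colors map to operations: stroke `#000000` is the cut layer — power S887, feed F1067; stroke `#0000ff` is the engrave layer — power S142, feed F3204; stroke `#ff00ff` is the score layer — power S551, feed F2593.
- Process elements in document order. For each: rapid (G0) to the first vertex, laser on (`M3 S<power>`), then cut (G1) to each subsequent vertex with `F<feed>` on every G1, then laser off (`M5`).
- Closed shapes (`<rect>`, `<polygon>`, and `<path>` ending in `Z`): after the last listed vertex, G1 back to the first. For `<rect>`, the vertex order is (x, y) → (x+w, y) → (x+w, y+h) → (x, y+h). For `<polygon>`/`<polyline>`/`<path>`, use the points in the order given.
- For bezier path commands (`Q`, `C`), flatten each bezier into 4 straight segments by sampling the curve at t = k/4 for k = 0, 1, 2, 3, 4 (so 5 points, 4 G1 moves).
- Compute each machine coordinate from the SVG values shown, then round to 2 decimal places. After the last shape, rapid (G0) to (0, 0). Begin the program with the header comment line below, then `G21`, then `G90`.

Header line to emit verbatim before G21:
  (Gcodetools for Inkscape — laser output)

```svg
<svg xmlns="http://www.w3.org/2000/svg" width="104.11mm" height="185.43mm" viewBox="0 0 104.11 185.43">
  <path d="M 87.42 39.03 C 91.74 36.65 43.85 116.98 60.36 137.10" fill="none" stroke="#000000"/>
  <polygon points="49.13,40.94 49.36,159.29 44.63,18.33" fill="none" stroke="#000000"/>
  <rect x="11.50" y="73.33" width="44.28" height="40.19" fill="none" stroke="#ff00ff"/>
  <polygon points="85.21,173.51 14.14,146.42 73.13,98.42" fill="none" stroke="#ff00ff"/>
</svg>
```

viewBox `0 0 104.11 185.43` with mm width/height → 1 unit = 1 mm. Flip: y_m = 185.43 − y_svg.

**Shape 1** — `<path>` cubic bezier, stroke `#000000` → cut (S887, F1067). Control points (SVG): P0=(87.42,39.03), P1=(91.74,36.65), P2=(43.85,116.98), P3=(60.36,137.10); sampled at t=k/4. Machine vertices: (87.42,146.40) → (82.69,134.91) → (69.32,105.80) → (58.23,72.48) → (60.36,48.33). Open path.

**Shape 2** — `<polygon>` closed polygon, stroke `#000000` → cut (S887, F1067). Machine vertices: (49.13,144.49) → (49.36,26.14) → (44.63,167.10) → (49.13,144.49). Closed: final G1 returns to the first vertex.

**Shape 3** — `<rect>` rectangle, stroke `#ff00ff` → score (S551, F2593). Machine vertices: (11.50,112.10) → (55.78,112.10) → (55.78,71.91) → (11.50,71.91) → (11.50,112.10). Closed: final G1 returns to the first vertex.

**Shape 4** — `<polygon>` regular polygon, stroke `#ff00ff` → score (S551, F2593). Machine vertices: (85.21,11.92) → (14.14,39.01) → (73.13,87.01) → (85.21,11.92). Closed: final G1 returns to the first vertex.

(Gcodetools for Inkscape — laser output)
G21
G90
G0 X87.42 Y146.40
M3 S887
G1 X82.69 Y134.91 F1067
G1 X69.32 Y105.80 F1067
G1 X58.23 Y72.48 F1067
G1 X60.36 Y48.33 F1067
M5
G0 X49.13 Y144.49
M3 S887
G1 X49.36 Y26.14 F1067
G1 X44.63 Y167.10 F1067
G1 X49.13 Y144.49 F1067
M5
G0 X11.50 Y112.10
M3 S551
G1 X55.78 Y112.10 F2593
G1 X55.78 Y71.91 F2593
G1 X11.50 Y71.91 F2593
G1 X11.50 Y112.10 F2593
M5
G0 X85.21 Y11.92
M3 S551
G1 X14.14 Y39.01 F2593
G1 X73.13 Y87.01 F2593
G1 X85.21 Y11.92 F2593
M5
G0 X0.00 Y0.00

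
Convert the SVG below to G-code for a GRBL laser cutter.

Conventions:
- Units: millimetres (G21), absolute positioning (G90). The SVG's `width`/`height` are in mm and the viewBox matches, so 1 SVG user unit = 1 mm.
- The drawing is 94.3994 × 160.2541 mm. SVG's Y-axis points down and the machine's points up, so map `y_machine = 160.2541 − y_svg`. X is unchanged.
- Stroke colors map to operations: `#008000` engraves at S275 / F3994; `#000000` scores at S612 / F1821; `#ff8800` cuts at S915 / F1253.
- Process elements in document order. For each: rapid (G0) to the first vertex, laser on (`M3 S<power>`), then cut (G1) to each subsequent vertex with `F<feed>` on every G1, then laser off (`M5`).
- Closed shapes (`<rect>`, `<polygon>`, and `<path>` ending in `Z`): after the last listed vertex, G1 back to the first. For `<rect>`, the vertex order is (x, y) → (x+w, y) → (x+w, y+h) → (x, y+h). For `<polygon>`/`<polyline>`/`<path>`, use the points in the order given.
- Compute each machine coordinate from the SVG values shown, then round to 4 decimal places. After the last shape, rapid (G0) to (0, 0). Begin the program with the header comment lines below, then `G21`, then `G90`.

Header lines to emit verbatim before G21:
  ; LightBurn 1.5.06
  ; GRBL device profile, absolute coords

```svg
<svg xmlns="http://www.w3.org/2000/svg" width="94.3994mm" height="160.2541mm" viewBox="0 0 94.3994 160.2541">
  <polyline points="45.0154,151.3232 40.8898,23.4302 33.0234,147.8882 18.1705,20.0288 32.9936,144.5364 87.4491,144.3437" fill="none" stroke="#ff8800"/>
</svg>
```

; LightBurn 1.5.06
; GRBL device profile, absolute coords
G21
G90
G0 X45.0154 Y8.9309
M3 S915
G1 X40.8898 Y136.8239 F1253
G1 X33.0234 Y12.3659 F1253
G1 X18.1705 Y140.2253 F1253
G1 X32.9936 Y15.7177 F1253
G1 X87.4491 Y15.9104 F1253
M5
G0 X0.0000 Y0.0000

1 u = 1 mm; y_m = 160.2541 − y.

[1] `<polyline>` open polyline, #ff8800→cut S915 F1253: (45.0154,8.9309) → (40.8898,136.8239) → (33.0234,12.3659) → (18.1705,140.2253) → (32.9936,15.7177) → (87.4491,15.9104)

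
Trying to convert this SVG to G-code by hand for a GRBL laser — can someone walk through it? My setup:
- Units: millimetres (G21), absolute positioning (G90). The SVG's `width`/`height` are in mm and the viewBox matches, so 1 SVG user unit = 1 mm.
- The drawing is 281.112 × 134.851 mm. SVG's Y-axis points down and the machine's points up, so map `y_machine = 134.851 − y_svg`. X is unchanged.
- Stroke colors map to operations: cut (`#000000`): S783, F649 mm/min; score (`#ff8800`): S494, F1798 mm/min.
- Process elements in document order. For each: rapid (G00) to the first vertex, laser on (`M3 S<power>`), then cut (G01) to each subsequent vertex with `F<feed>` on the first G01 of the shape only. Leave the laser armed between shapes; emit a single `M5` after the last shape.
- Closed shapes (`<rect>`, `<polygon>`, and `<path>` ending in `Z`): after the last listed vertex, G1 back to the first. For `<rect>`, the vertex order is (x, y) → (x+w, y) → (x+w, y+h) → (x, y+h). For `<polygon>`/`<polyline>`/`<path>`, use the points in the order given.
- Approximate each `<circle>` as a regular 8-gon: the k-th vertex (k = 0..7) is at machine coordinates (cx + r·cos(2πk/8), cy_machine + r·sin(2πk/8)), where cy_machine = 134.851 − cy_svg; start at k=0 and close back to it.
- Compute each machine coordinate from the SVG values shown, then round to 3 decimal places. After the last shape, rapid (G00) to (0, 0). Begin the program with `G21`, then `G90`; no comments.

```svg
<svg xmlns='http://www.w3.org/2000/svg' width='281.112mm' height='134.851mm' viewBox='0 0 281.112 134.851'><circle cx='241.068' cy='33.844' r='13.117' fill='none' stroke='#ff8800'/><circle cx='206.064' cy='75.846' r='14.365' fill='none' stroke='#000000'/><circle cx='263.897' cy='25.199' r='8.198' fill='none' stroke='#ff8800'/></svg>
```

Since the viewBox matches the mm dimensions, user units are millimetres directly. The only transform is the Y-flip y_m = 134.851 − y_svg.

Shape 1 is a circle drawn with `<circle>`. Its stroke #ff8800 means score at S494, F1798. After flipping Y the toolpath is (254.185,101.007) → (250.343,110.282) → (241.068,114.124) → (231.793,110.282) → (227.951,101.007) → (231.793,91.732) → (241.068,87.890) → (250.343,91.732) → (254.185,101.007), returning to the start.

Shape 2 is a circle drawn with `<circle>`. Its stroke #000000 means cut at S783, F649. After flipping Y the toolpath is (220.429,59.005) → (216.222,69.163) → (206.064,73.370) → (195.906,69.163) → (191.699,59.005) → (195.906,48.847) → (206.064,44.640) → (216.222,48.847) → (220.429,59.005), returning to the start.

Shape 3 is a circle drawn with `<circle>`. Its stroke #ff8800 means score at S494, F1798. After flipping Y the toolpath is (272.095,109.652) → (269.694,115.449) → (263.897,117.850) → (258.100,115.449) → (255.699,109.652) → (258.100,103.855) → (263.897,101.454) → (269.694,103.855) → (272.095,109.652), returning to the start.

G21
G90
G00 X254.185 Y101.007
M3 S494
G01 X250.343 Y110.282 F1798
G01 X241.068 Y114.124
G01 X231.793 Y110.282
G01 X227.951 Y101.007
G01 X231.793 Y91.732
G01 X241.068 Y87.890
G01 X250.343 Y91.732
G01 X254.185 Y101.007
G00 X220.429 Y59.005
M3 S783
G01 X216.222 Y69.163 F649
G01 X206.064 Y73.370
G01 X195.906 Y69.163
G01 X191.699 Y59.005
G01 X195.906 Y48.847
G01 X206.064 Y44.640
G01 X216.222 Y48.847
G01 X220.429 Y59.005
G00 X272.095 Y109.652
M3 S494
G01 X269.694 Y115.449 F1798
G01 X263.897 Y117.850
G01 X258.100 Y115.449
G01 X255.699 Y109.652
G01 X258.100 Y103.855
G01 X263.897 Y101.454
G01 X269.694 Y103.855
G01 X272.095 Y109.652
M5
G00 X0.000 Y0.000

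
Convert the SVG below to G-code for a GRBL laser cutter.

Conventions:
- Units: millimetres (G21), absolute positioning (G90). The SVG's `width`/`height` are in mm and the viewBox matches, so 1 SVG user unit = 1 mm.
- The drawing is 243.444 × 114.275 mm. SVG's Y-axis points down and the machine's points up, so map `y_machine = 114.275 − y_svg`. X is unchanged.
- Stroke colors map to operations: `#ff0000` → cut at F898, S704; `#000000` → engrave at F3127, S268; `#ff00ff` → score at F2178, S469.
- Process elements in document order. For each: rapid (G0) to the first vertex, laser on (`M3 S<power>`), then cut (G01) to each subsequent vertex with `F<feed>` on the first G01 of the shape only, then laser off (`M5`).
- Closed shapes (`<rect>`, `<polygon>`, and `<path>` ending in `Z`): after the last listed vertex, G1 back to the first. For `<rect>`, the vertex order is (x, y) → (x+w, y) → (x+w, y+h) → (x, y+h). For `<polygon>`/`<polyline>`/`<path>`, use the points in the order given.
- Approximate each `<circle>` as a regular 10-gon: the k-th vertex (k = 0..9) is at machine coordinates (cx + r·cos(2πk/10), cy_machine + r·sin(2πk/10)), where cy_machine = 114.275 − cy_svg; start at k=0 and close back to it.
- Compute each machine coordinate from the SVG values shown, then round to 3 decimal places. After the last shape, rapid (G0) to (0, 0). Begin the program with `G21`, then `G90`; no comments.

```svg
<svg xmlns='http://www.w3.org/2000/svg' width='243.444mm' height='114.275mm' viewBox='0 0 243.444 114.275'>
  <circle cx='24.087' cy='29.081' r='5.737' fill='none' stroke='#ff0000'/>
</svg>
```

1 u = 1 mm; y_m = 114.275 − y.

[1] `<circle>` circle, #ff0000→cut S704 F898: (29.824,85.194) → (28.728,88.566) → (25.860,90.650) → (22.314,90.650) → (19.446,88.566) → (18.350,85.194) → (19.446,81.822) → (22.314,79.738) → (25.860,79.738) → (28.728,81.822) → (29.824,85.194) (closed)

G21
G90
G0 X29.824 Y85.194
M3 S704
G01 X28.728 Y88.566 F898
G01 X25.860 Y90.650
G01 X22.314 Y90.650
G01 X19.446 Y88.566
G01 X18.350 Y85.194
G01 X19.446 Y81.822
G01 X22.314 Y79.738
G01 X25.860 Y79.738
G01 X28.728 Y81.822
G01 X29.824 Y85.194
M5
G0 X0.000 Y0.000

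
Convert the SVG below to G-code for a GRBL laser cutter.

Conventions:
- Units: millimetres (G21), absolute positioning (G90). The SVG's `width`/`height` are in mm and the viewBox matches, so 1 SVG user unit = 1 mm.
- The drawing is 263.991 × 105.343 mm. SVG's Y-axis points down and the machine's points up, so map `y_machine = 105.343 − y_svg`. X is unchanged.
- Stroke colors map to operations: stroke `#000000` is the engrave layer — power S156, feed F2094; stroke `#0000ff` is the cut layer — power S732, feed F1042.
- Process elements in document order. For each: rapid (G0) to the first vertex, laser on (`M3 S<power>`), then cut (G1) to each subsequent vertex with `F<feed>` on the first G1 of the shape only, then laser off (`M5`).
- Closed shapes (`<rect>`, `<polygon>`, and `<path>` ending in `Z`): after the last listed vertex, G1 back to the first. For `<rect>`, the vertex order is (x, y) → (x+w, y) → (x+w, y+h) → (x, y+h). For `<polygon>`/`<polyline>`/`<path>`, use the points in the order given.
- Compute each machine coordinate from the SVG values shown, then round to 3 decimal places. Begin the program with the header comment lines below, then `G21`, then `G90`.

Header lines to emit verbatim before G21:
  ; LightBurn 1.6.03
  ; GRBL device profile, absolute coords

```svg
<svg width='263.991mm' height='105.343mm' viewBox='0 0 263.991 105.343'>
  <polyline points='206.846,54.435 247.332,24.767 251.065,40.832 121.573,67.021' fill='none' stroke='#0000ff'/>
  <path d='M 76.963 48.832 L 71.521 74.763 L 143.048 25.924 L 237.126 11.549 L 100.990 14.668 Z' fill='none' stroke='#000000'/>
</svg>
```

Since the viewBox matches the mm dimensions, user units are millimetres directly. The only transform is the Y-flip y_m = 105.343 − y_svg.

Shape 1 is a open polyline drawn with `<polyline>`. Its stroke #0000ff means cut at S732, F1042. After flipping Y the toolpath is (206.846,50.908) → (247.332,80.576) → (251.065,64.511) → (121.573,38.322).

Shape 2 is a closed polygon drawn with `<path>`. Its stroke #000000 means engrave at S156, F2094. After flipping Y the toolpath is (76.963,56.511) → (71.521,30.580) → (143.048,79.419) → (237.126,93.794) → (100.990,90.675) → (76.963,56.511), returning to the start.

; LightBurn 1.6.03
; GRBL device profile, absolute coords
G21
G90
G0 X206.846 Y50.908
M3 S732
G1 X247.332 Y80.576 F1042
G1 X251.065 Y64.511
G1 X121.573 Y38.322
M5
G0 X76.963 Y56.511
M3 S156
G1 X71.521 Y30.580 F2094
G1 X143.048 Y79.419
G1 X237.126 Y93.794
G1 X100.990 Y90.675
G1 X76.963 Y56.511
M5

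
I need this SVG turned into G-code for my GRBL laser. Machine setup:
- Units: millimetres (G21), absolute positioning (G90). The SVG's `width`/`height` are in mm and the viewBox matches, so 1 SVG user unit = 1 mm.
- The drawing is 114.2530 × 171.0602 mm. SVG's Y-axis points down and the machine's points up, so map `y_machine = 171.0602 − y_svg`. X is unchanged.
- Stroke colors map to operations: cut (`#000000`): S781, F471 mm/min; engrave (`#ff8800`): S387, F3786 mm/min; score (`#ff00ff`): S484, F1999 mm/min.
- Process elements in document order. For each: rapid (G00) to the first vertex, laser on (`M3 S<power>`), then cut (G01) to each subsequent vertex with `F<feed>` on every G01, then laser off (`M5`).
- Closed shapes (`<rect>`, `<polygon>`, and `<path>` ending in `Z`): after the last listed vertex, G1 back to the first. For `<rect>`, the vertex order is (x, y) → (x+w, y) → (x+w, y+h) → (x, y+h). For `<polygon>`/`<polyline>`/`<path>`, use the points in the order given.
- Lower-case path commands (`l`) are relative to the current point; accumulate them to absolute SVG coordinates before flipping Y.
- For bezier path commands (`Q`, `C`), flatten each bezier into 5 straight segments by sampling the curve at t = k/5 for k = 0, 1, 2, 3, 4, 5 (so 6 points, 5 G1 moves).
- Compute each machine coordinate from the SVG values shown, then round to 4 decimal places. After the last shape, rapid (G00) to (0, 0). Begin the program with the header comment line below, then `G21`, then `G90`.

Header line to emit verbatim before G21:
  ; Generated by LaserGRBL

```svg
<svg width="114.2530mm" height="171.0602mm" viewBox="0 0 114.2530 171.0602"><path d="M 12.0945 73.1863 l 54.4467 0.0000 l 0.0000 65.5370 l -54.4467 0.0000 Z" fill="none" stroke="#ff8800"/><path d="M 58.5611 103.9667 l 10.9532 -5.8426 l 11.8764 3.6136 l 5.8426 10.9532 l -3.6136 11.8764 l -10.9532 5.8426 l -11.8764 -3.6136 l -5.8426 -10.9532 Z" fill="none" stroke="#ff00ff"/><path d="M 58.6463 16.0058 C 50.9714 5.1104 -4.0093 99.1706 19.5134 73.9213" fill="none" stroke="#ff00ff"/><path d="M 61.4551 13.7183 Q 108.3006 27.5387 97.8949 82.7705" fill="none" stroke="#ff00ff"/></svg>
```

1 u = 1 mm; y_m = 171.0602 − y.

[1] `<path>` rectangle, #ff8800→engrave S387 F3786: (12.0945,97.8739) → (66.5412,97.8739) → (66.5412,32.3369) → (12.0945,32.3369) → (12.0945,97.8739) (closed)

[2] `<path>` regular polygon, #ff00ff→score S484 F1999: (58.5611,67.0935) → (69.5143,72.9361) → (81.3907,69.3225) → (87.2333,58.3693) → (83.6197,46.4929) → (72.6665,40.6503) → (60.7901,44.2639) → (54.9475,55.2171) → (58.5611,67.0935) (closed)

[3] `<path>` cubic bezier, #ff00ff→score S484 F1999: (58.6463,155.0544) → (49.3711,150.7911) → (34.7814,132.1032) → (20.9160,109.7553) → (13.8137,94.5123) → (19.5134,97.1389)

[4] `<path>` quadratic bezier, #ff00ff→score S484 F1999: (61.4551,157.3419) → (77.9033,150.1573) → (89.7713,139.6598) → (97.0593,125.8493) → (99.7671,108.7260) → (97.8949,88.2897)

; Generated by LaserGRBL
G21
G90
G00 X12.0945 Y97.8739
M3 S387
G01 X66.5412 Y97.8739 F3786
G01 X66.5412 Y32.3369 F3786
G01 X12.0945 Y32.3369 F3786
G01 X12.0945 Y97.8739 F3786
M5
G00 X58.5611 Y67.0935
M3 S484
G01 X69.5143 Y72.9361 F1999
G01 X81.3907 Y69.3225 F1999
G01 X87.2333 Y58.3693 F1999
G01 X83.6197 Y46.4929 F1999
G01 X72.6665 Y40.6503 F1999
G01 X60.7901 Y44.2639 F1999
G01 X54.9475 Y55.2171 F1999
G01 X58.5611 Y67.0935 F1999
M5
G00 X58.6463 Y155.0544
M3 S484
G01 X49.3711 Y150.7911 F1999
G01 X34.7814 Y132.1032 F1999
G01 X20.9160 Y109.7553 F1999
G01 X13.8137 Y94.5123 F1999
G01 X19.5134 Y97.1389 F1999
M5
G00 X61.4551 Y157.3419
M3 S484
G01 X77.9033 Y150.1573 F1999
G01 X89.7713 Y139.6598 F1999
G01 X97.0593 Y125.8493 F1999
G01 X99.7671 Y108.7260 F1999
G01 X97.8949 Y88.2897 F1999
M5
G00 X0.0000 Y0.0000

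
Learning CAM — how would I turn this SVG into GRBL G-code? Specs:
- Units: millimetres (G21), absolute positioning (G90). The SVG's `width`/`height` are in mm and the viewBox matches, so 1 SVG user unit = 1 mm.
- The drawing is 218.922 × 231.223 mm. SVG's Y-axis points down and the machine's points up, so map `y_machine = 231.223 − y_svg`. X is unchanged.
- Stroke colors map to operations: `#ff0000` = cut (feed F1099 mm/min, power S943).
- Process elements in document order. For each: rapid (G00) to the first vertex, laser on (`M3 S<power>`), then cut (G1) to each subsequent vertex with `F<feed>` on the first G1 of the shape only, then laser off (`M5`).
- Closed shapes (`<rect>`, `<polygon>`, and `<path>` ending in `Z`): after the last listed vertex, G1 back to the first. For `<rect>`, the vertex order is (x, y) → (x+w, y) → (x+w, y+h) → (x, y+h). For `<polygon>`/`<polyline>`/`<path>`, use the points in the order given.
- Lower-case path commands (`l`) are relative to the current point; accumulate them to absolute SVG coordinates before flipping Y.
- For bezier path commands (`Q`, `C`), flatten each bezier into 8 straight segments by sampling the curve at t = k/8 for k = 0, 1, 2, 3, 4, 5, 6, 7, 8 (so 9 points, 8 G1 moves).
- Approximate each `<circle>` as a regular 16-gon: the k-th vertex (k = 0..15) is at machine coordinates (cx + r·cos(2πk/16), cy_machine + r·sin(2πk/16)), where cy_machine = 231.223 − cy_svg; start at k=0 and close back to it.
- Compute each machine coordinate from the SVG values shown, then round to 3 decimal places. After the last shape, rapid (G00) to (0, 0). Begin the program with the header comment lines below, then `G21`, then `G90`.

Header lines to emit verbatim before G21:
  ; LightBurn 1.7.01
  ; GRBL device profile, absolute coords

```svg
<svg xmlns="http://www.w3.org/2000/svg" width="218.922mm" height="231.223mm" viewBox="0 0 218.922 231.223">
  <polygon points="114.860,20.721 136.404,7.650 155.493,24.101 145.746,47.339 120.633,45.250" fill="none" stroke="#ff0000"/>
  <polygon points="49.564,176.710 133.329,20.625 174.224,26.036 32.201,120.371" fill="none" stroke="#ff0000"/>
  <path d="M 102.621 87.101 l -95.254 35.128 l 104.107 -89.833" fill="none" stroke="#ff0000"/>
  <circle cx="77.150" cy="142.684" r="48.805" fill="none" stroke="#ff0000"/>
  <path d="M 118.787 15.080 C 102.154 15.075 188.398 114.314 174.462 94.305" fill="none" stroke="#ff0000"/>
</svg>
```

; LightBurn 1.7.01
; GRBL device profile, absolute coords
G21
G90
G00 X114.860 Y210.502
M3 S943
G1 X136.404 Y223.573 F1099
G1 X155.493 Y207.122
G1 X145.746 Y183.884
G1 X120.633 Y185.973
G1 X114.860 Y210.502
M5
G00 X49.564 Y54.513
M3 S943
G1 X133.329 Y210.598 F1099
G1 X174.224 Y205.187
G1 X32.201 Y110.852
G1 X49.564 Y54.513
M5
G00 X102.621 Y144.122
M3 S943
G1 X7.367 Y108.994 F1099
G1 X111.474 Y198.827
M5
G00 X125.955 Y88.539
M3 S943
G1 X122.240 Y107.216 F1099
G1 X111.660 Y123.049
G1 X95.827 Y133.629
G1 X77.150 Y137.344
G1 X58.473 Y133.629
G1 X42.640 Y123.049
G1 X32.060 Y107.216
G1 X28.345 Y88.539
G1 X32.060 Y69.862
G1 X42.640 Y54.029
G1 X58.473 Y43.449
G1 X77.150 Y39.734
G1 X95.827 Y43.449
G1 X111.660 Y54.029
G1 X122.240 Y69.862
G1 X125.955 Y88.539
M5
G00 X118.787 Y216.143
M3 S943
G1 X116.975 Y211.920 F1099
G1 X122.429 Y200.952
G1 X132.768 Y185.802
G1 X145.613 Y169.029
G1 X158.585 Y153.194
G1 X169.303 Y140.856
G1 X175.389 Y134.578
G1 X174.462 Y136.918
M5
G00 X0.000 Y0.000

Since the viewBox matches the mm dimensions, user units are millimetres directly. The only transform is the Y-flip y_m = 231.223 − y_svg.

Shape 1 is a regular polygon drawn with `<polygon>`. Its stroke #ff0000 means cut at S943, F1099. After flipping Y the toolpath is (114.860,210.502) → (136.404,223.573) → (155.493,207.122) → (145.746,183.884) → (120.633,185.973) → (114.860,210.502), returning to the start.

Shape 2 is a closed polygon drawn with `<polygon>`. Its stroke #ff0000 means cut at S943, F1099. After flipping Y the toolpath is (49.564,54.513) → (133.329,210.598) → (174.224,205.187) → (32.201,110.852) → (49.564,54.513), returning to the start.

Shape 3 is a open polyline drawn with `<path>`. Its stroke #ff0000 means cut at S943, F1099. After flipping Y the toolpath is (102.621,144.122) → (7.367,108.994) → (111.474,198.827).

Shape 4 is a circle drawn with `<circle>`. Its stroke #ff0000 means cut at S943, F1099. After flipping Y the toolpath is (125.955,88.539) → (122.240,107.216) → (111.660,123.049) → (95.827,133.629) → (77.150,137.344) → (58.473,133.629) → (42.640,123.049) → (32.060,107.216) → (28.345,88.539) → (32.060,69.862) → (42.640,54.029) → (58.473,43.449) → (77.150,39.734) → (95.827,43.449) → (111.660,54.029) → (122.240,69.862) → (125.955,88.539), returning to the start.

Shape 5 is a cubic bezier drawn with `<path>`. Its stroke #ff0000 means cut at S943, F1099. After flipping Y the toolpath is (118.787,216.143) → (116.975,211.920) → (122.429,200.952) → (132.768,185.802) → (145.613,169.029) → (158.585,153.194) → (169.303,140.856) → (175.389,134.578) → (174.462,136.918).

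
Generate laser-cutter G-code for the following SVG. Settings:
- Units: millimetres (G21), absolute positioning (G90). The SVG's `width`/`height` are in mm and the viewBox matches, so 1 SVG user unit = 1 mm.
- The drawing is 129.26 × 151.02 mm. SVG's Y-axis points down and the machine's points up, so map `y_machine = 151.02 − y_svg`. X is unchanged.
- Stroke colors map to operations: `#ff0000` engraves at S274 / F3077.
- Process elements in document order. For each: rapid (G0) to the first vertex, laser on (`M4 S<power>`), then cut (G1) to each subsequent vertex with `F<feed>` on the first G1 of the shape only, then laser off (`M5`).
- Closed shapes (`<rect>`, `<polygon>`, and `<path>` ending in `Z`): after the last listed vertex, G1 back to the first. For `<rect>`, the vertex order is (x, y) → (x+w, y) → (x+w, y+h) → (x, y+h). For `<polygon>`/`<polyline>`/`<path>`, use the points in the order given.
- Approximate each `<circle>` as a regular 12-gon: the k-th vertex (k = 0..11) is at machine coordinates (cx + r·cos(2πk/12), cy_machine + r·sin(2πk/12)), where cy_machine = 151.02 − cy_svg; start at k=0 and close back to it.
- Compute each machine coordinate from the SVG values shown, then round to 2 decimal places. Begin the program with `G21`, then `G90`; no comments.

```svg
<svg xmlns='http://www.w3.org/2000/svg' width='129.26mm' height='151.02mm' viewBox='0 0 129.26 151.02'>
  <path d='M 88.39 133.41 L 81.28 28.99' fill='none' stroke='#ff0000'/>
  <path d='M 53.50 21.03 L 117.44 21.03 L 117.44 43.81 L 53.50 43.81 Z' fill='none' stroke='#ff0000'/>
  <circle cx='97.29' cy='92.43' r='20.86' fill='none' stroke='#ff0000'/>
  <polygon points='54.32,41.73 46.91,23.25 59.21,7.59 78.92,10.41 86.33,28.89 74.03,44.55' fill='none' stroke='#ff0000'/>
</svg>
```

G21
G90
G0 X88.39 Y17.61
M4 S274
G1 X81.28 Y122.03 F3077
M5
G0 X53.50 Y129.99
M4 S274
G1 X117.44 Y129.99 F3077
G1 X117.44 Y107.21
G1 X53.50 Y107.21
G1 X53.50 Y129.99
M5
G0 X118.15 Y58.59
M4 S274
G1 X115.36 Y69.02 F3077
G1 X107.72 Y76.66
G1 X97.29 Y79.45
G1 X86.86 Y76.66
G1 X79.22 Y69.02
G1 X76.43 Y58.59
G1 X79.22 Y48.16
G1 X86.86 Y40.52
G1 X97.29 Y37.73
G1 X107.72 Y40.52
G1 X115.36 Y48.16
G1 X118.15 Y58.59
M5
G0 X54.32 Y109.29
M4 S274
G1 X46.91 Y127.77 F3077
G1 X59.21 Y143.43
G1 X78.92 Y140.61
G1 X86.33 Y122.13
G1 X74.03 Y106.47
G1 X54.32 Y109.29
M5

1 u = 1 mm; y_m = 151.02 − y.

[1] `<path>` line segment, #ff0000→engrave S274 F3077: (88.39,17.61) → (81.28,122.03)

[2] `<path>` rectangle, #ff0000→engrave S274 F3077: (53.50,129.99) → (117.44,129.99) → (117.44,107.21) → (53.50,107.21) → (53.50,129.99) (closed)

[3] `<circle>` circle, #ff0000→engrave S274 F3077: (118.15,58.59) → (115.36,69.02) → (107.72,76.66) → (97.29,79.45) → (86.86,76.66) → (79.22,69.02) → (76.43,58.59) → (79.22,48.16) → (86.86,40.52) → (97.29,37.73) → (107.72,40.52) → (115.36,48.16) → (118.15,58.59) (closed)

[4] `<polygon>` regular polygon, #ff0000→engrave S274 F3077: (54.32,109.29) → (46.91,127.77) → (59.21,143.43) → (78.92,140.61) → (86.33,122.13) → (74.03,106.47) → (54.32,109.29) (closed)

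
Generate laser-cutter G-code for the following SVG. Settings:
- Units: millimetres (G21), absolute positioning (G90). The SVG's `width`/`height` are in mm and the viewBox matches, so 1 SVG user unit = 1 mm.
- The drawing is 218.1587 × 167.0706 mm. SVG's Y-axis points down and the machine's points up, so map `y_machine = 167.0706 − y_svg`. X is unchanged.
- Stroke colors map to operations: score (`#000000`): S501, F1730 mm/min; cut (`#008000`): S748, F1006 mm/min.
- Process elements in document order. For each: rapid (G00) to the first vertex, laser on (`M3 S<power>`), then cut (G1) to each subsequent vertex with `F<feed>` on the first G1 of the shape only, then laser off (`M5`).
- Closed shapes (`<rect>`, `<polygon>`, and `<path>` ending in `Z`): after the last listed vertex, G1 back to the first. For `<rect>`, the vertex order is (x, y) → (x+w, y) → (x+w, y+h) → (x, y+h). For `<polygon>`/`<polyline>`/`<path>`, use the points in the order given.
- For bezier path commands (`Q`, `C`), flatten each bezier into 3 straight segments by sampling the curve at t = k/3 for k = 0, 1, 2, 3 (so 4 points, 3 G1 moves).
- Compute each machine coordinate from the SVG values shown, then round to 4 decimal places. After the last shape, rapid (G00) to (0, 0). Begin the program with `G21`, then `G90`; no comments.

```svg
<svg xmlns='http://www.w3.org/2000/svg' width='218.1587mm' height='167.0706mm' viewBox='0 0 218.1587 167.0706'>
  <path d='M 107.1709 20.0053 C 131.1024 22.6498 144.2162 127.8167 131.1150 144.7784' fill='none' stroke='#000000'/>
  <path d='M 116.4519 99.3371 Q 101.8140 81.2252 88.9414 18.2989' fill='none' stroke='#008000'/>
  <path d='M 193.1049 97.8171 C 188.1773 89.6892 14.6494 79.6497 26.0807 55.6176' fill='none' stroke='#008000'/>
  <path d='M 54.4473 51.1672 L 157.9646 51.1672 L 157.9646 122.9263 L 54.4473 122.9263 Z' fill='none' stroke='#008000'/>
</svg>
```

G21
G90
G00 X107.1709 Y147.0653
M3 S501
G1 X126.9262 Y117.3107 F1730
G1 X136.0481 Y61.5916
G1 X131.1150 Y22.2922
M5
G00 X116.4519 Y67.7335
M3 S748
G1 X106.8894 Y84.7875 F1006
G1 X97.7193 Y111.8002
G1 X88.9414 Y148.7717
M5
G00 X193.1049 Y69.2535
M3 S748
G1 X145.0720 Y78.4660 F1006
G1 X63.2077 Y91.6377
G1 X26.0807 Y111.4530
M5
G00 X54.4473 Y115.9034
M3 S748
G1 X157.9646 Y115.9034 F1006
G1 X157.9646 Y44.1443
G1 X54.4473 Y44.1443
G1 X54.4473 Y115.9034
M5
G00 X0.0000 Y0.0000

viewBox `0 0 218.1587 167.0706` with mm width/height → 1 unit = 1 mm. Flip: y_m = 167.0706 − y_svg.

**Shape 1** — `<path>` cubic bezier, stroke `#000000` → score (S501, F1730). Control points (SVG): P0=(107.1709,20.0053), P1=(131.1024,22.6498), P2=(144.2162,127.8167), P3=(131.1150,144.7784); sampled at t=k/3. Machine vertices: (107.1709,147.0653) → (126.9262,117.3107) → (136.0481,61.5916) → (131.1150,22.2922). Open path.

**Shape 2** — `<path>` quadratic bezier, stroke `#008000` → cut (S748, F1006). Control points (SVG): P0=(116.4519,99.3371), P1=(101.8140,81.2252), P2=(88.9414,18.2989); sampled at t=k/3. Machine vertices: (116.4519,67.7335) → (106.8894,84.7875) → (97.7193,111.8002) → (88.9414,148.7717). Open path.

**Shape 3** — `<path>` cubic bezier, stroke `#008000` → cut (S748, F1006). Control points (SVG): P0=(193.1049,97.8171), P1=(188.1773,89.6892), P2=(14.6494,79.6497), P3=(26.0807,55.6176); sampled at t=k/3. Machine vertices: (193.1049,69.2535) → (145.0720,78.4660) → (63.2077,91.6377) → (26.0807,111.4530). Open path.

**Shape 4** — `<path>` rectangle, stroke `#008000` → cut (S748, F1006). Machine vertices: (54.4473,115.9034) → (157.9646,115.9034) → (157.9646,44.1443) → (54.4473,44.1443) → (54.4473,115.9034). Closed: final G1 returns to the first vertex.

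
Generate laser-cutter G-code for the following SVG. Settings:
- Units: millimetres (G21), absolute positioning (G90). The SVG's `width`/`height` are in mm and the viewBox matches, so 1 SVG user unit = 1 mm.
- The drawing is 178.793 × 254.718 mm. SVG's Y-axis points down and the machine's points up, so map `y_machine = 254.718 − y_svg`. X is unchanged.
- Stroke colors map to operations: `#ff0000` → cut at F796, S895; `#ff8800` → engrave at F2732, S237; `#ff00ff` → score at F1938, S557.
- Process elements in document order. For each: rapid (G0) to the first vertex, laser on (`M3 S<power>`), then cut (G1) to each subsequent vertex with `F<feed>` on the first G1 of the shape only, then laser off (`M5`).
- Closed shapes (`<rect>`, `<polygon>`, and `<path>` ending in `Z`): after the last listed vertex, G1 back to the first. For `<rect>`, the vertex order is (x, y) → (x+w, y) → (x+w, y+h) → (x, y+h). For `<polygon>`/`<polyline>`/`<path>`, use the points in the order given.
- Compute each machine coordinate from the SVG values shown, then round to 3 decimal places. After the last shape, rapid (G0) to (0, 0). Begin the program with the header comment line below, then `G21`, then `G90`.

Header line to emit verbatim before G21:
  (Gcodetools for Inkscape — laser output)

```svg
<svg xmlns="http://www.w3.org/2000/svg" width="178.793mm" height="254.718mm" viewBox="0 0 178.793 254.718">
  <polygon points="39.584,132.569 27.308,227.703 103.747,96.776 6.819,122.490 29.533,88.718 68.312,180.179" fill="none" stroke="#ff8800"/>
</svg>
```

(Gcodetools for Inkscape — laser output)
G21
G90
G0 X39.584 Y122.149
M3 S237
G1 X27.308 Y27.015 F2732
G1 X103.747 Y157.942
G1 X6.819 Y132.228
G1 X29.533 Y166.000
G1 X68.312 Y74.539
G1 X39.584 Y122.149
M5
G0 X0.000 Y0.000

1 u = 1 mm; y_m = 254.718 − y.

[1] `<polygon>` closed polygon, #ff8800→engrave S237 F2732: (39.584,122.149) → (27.308,27.015) → (103.747,157.942) → (6.819,132.228) → (29.533,166.000) → (68.312,74.539) → (39.584,122.149) (closed)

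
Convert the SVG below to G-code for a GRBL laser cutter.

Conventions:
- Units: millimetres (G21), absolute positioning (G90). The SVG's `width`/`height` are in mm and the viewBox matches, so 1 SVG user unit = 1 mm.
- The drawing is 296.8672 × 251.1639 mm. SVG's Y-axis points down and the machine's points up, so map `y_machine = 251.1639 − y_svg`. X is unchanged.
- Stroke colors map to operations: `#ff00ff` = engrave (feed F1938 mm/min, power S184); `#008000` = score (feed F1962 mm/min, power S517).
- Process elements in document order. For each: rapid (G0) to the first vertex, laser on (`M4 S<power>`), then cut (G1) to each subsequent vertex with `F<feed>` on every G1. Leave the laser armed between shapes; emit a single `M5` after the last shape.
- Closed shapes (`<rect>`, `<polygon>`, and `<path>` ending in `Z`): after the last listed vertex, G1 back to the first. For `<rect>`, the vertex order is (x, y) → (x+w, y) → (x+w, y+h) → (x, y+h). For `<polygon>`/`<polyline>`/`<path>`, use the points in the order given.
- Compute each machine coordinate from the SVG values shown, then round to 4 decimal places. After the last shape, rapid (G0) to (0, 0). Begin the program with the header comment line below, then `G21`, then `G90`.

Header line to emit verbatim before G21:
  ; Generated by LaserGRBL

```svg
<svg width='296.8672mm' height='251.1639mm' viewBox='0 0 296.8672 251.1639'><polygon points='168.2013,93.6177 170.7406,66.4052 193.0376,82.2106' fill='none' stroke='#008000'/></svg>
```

; Generated by LaserGRBL
G21
G90
G0 X168.2013 Y157.5462
M4 S517
G1 X170.7406 Y184.7587 F1962
G1 X193.0376 Y168.9533 F1962
G1 X168.2013 Y157.5462 F1962
M5
G0 X0.0000 Y0.0000

viewBox `0 0 296.8672 251.1639` with mm width/height → 1 unit = 1 mm. Flip: y_m = 251.1639 − y_svg.

**Shape 1** — `<polygon>` regular polygon, stroke `#008000` → score (S517, F1962). Machine vertices: (168.2013,157.5462) → (170.7406,184.7587) → (193.0376,168.9533) → (168.2013,157.5462). Closed: final G1 returns to the first vertex.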